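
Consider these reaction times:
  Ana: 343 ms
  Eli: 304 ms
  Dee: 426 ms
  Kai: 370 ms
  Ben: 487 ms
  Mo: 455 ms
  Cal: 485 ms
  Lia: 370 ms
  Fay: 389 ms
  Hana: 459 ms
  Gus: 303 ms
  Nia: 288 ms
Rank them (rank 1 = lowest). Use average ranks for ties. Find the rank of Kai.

Sorted (ascending): 288, 303, 304, 343, 370, 370, 389, 426, 455, 459, 485, 487
The 2 values of 370 occupy positions 5–6 → average rank (5+6)/2 = 5.5.
Kai has value 370 ms → rank 5.5.

5.5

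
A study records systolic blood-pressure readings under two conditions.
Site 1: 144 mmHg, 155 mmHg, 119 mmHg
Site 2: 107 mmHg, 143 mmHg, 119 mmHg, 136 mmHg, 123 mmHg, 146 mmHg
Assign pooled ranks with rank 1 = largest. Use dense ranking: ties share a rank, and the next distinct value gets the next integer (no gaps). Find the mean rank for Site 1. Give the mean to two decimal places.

3.67

Sorted (descending): 155, 146, 144, 143, 136, 123, 119, 119, 107
The 2 values of 119 share dense rank 7.
Remaining distinct values take the next consecutive integers.
Site 1 values → pooled ranks: 144→3, 155→1, 119→7
Mean rank = (3 + 1 + 7) / 3 = 3.67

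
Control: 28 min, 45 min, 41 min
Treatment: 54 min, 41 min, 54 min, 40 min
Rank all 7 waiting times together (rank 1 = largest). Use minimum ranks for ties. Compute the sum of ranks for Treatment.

Sorted (descending): 54, 54, 45, 41, 41, 40, 28
The 2 values of 54 occupy positions 1–2 → each gets rank 1.
The 2 values of 41 occupy positions 4–5 → each gets rank 4.
Treatment values → pooled ranks: 54→1, 41→4, 54→1, 40→6
Rank sum = 1 + 4 + 1 + 6 = 12

12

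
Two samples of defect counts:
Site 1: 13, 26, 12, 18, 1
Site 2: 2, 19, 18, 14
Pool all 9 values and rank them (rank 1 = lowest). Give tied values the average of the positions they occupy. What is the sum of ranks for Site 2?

21.5

Sorted (ascending): 1, 2, 12, 13, 14, 18, 18, 19, 26
The 2 values of 18 occupy positions 6–7 → average rank (6+7)/2 = 6.5.
Site 2 values → pooled ranks: 2→2, 19→8, 18→6.5, 14→5
Rank sum = 2 + 8 + 6.5 + 5 = 21.5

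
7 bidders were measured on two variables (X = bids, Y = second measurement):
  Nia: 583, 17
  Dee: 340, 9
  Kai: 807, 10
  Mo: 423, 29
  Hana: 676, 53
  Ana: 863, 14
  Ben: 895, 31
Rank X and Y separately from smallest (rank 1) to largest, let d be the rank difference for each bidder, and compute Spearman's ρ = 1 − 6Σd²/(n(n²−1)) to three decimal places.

Ranks of variable 1: 3, 1, 5, 2, 4, 6, 7
Ranks of variable 2: 4, 1, 2, 5, 7, 3, 6
d = r₁ − r₂: -1, 0, 3, -3, -3, 3, 1
d²: 1, 0, 9, 9, 9, 9, 1; Σd² = 38
ρ = 1 − 6·38/(7·48) = 1 − 228/336 = 0.321

0.321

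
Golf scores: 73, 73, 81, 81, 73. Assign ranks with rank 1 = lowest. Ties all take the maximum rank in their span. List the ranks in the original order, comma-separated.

Sorted (ascending): 73, 73, 73, 81, 81
The 3 values of 73 occupy positions 1–3 → each gets rank 3.
The 2 values of 81 occupy positions 4–5 → each gets rank 5.

3, 3, 5, 5, 3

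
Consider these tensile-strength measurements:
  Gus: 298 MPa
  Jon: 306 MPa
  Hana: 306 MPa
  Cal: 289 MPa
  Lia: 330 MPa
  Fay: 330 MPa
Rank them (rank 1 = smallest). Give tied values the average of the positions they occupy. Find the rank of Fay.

Sorted (ascending): 289, 298, 306, 306, 330, 330
The 2 values of 306 occupy positions 3–4 → average rank (3+4)/2 = 3.5.
The 2 values of 330 occupy positions 5–6 → average rank (5+6)/2 = 5.5.
Fay has value 330 MPa → rank 5.5.

5.5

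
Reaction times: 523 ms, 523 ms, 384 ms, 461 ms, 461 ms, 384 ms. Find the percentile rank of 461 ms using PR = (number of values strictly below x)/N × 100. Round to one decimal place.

N = 6.
Strictly below 461: 2. Equal to 461: 2.
PR = 2/6 × 100 = 33.3

33.3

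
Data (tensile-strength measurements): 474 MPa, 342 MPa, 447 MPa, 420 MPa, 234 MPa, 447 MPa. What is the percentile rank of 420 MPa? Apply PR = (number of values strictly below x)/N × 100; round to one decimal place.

N = 6.
Strictly below 420: 2. Equal to 420: 1.
PR = 2/6 × 100 = 33.3

33.3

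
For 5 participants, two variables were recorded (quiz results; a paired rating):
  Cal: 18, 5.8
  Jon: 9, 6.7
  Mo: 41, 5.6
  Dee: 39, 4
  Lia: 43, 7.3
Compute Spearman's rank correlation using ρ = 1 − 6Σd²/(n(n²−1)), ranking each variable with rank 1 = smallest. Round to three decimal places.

Ranks of variable 1: 2, 1, 4, 3, 5
Ranks of variable 2: 3, 4, 2, 1, 5
d = r₁ − r₂: -1, -3, 2, 2, 0
d²: 1, 9, 4, 4, 0; Σd² = 18
ρ = 1 − 6·18/(5·24) = 1 − 108/120 = 0.100

0.100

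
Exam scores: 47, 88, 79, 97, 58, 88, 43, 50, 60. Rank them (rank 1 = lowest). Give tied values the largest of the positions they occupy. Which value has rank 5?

60

Sorted (ascending): 43, 47, 50, 58, 60, 79, 88, 88, 97
The 2 values of 88 occupy positions 7–8 → each gets rank 8.
Rank 5 → value 60.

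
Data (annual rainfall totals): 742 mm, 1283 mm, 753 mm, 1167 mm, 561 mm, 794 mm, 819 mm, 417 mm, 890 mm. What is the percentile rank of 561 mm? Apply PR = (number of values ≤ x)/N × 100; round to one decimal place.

N = 9.
Strictly below 561: 1. Equal to 561: 1.
PR = 2/9 × 100 = 22.2

22.2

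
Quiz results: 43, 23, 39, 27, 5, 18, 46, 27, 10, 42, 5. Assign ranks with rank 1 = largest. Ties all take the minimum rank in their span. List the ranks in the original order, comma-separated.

Sorted (descending): 46, 43, 42, 39, 27, 27, 23, 18, 10, 5, 5
The 2 values of 27 occupy positions 5–6 → each gets rank 5.
The 2 values of 5 occupy positions 10–11 → each gets rank 10.

2, 7, 4, 5, 10, 8, 1, 5, 9, 3, 10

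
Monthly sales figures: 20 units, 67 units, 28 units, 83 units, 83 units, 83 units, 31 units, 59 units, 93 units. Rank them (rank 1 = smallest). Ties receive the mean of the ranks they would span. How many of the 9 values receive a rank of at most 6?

5

Sorted (ascending): 20, 28, 31, 59, 67, 83, 83, 83, 93
The 3 values of 83 occupy positions 6–8 → average rank 7.
Ranks ≤ 6: {1, 2, 3, 4, 5} → 5 values.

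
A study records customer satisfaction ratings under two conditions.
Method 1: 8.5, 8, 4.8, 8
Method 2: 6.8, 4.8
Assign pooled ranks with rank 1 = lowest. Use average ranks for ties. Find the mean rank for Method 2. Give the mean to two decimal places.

Sorted (ascending): 4.8, 4.8, 6.8, 8, 8, 8.5
The 2 values of 4.8 occupy positions 1–2 → average rank (1+2)/2 = 1.5.
The 2 values of 8 occupy positions 4–5 → average rank (4+5)/2 = 4.5.
Method 2 values → pooled ranks: 6.8→3, 4.8→1.5
Mean rank = (3 + 1.5) / 2 = 2.25

2.25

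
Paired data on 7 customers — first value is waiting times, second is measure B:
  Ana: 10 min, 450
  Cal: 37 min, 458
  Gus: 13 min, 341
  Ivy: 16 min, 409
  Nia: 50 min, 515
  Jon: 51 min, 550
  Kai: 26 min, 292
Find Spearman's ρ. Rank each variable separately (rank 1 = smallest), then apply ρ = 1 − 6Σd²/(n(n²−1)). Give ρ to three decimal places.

Ranks of variable 1: 1, 5, 2, 3, 6, 7, 4
Ranks of variable 2: 4, 5, 2, 3, 6, 7, 1
d = r₁ − r₂: -3, 0, 0, 0, 0, 0, 3
d²: 9, 0, 0, 0, 0, 0, 9; Σd² = 18
ρ = 1 − 6·18/(7·48) = 1 − 108/336 = 0.679

0.679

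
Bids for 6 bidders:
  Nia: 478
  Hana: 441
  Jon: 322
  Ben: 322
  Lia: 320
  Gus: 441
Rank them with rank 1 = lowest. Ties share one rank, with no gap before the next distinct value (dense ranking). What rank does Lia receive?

Sorted (ascending): 320, 322, 322, 441, 441, 478
The 2 values of 322 share dense rank 2.
The 2 values of 441 share dense rank 3.
Remaining distinct values take the next consecutive integers.
Lia has value 320 → rank 1.

1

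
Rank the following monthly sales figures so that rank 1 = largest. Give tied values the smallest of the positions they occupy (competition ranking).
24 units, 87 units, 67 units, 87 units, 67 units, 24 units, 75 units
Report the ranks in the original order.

Sorted (descending): 87, 87, 75, 67, 67, 24, 24
The 2 values of 87 occupy positions 1–2 → each gets rank 1.
The 2 values of 67 occupy positions 4–5 → each gets rank 4.
The 2 values of 24 occupy positions 6–7 → each gets rank 6.

6, 1, 4, 1, 4, 6, 3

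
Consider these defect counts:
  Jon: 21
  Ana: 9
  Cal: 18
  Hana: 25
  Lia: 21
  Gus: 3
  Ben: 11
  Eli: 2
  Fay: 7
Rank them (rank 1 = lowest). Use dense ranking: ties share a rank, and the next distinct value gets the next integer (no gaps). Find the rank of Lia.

7

Sorted (ascending): 2, 3, 7, 9, 11, 18, 21, 21, 25
The 2 values of 21 share dense rank 7.
Remaining distinct values take the next consecutive integers.
Lia has value 21 → rank 7.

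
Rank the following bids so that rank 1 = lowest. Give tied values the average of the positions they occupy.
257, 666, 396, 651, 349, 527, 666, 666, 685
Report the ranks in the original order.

1, 7, 3, 5, 2, 4, 7, 7, 9

Sorted (ascending): 257, 349, 396, 527, 651, 666, 666, 666, 685
The 3 values of 666 occupy positions 6–8 → average rank 7.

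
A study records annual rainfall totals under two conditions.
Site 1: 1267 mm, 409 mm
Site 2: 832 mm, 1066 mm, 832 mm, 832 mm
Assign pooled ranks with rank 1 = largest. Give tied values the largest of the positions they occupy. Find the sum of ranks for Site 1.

7

Sorted (descending): 1267, 1066, 832, 832, 832, 409
The 3 values of 832 occupy positions 3–5 → each gets rank 5.
Site 1 values → pooled ranks: 1267→1, 409→6
Rank sum = 1 + 6 = 7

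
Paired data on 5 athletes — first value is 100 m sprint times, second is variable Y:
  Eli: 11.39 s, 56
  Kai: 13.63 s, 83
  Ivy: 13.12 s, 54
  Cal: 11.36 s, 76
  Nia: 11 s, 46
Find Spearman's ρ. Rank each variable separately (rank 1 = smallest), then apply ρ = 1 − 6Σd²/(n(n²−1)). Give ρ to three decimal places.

0.600

Ranks of variable 1: 3, 5, 4, 2, 1
Ranks of variable 2: 3, 5, 2, 4, 1
d = r₁ − r₂: 0, 0, 2, -2, 0
d²: 0, 0, 4, 4, 0; Σd² = 8
ρ = 1 − 6·8/(5·24) = 1 − 48/120 = 0.600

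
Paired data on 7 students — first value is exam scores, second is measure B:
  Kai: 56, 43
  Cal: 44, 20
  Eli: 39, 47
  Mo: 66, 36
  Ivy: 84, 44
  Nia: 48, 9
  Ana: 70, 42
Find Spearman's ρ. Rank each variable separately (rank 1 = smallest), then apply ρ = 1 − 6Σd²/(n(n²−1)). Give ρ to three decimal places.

Ranks of variable 1: 4, 2, 1, 5, 7, 3, 6
Ranks of variable 2: 5, 2, 7, 3, 6, 1, 4
d = r₁ − r₂: -1, 0, -6, 2, 1, 2, 2
d²: 1, 0, 36, 4, 1, 4, 4; Σd² = 50
ρ = 1 − 6·50/(7·48) = 1 − 300/336 = 0.107

0.107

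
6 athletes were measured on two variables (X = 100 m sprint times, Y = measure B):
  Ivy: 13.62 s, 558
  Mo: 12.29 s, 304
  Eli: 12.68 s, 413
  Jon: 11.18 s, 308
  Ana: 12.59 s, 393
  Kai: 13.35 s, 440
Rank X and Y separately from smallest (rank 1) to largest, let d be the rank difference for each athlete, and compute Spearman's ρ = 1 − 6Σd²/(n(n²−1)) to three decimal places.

Ranks of variable 1: 6, 2, 4, 1, 3, 5
Ranks of variable 2: 6, 1, 4, 2, 3, 5
d = r₁ − r₂: 0, 1, 0, -1, 0, 0
d²: 0, 1, 0, 1, 0, 0; Σd² = 2
ρ = 1 − 6·2/(6·35) = 1 − 12/210 = 0.943

0.943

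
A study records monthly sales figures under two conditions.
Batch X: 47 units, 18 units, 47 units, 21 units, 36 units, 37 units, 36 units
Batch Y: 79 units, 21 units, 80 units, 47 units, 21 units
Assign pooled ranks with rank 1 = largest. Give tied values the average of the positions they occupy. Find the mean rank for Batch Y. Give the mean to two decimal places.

Sorted (descending): 80, 79, 47, 47, 47, 37, 36, 36, 21, 21, 21, 18
The 3 values of 47 occupy positions 3–5 → average rank 4.
The 2 values of 36 occupy positions 7–8 → average rank (7+8)/2 = 7.5.
The 3 values of 21 occupy positions 9–11 → average rank 10.
Batch Y values → pooled ranks: 79→2, 21→10, 80→1, 47→4, 21→10
Mean rank = (2 + 10 + 1 + 4 + 10) / 5 = 5.40

5.40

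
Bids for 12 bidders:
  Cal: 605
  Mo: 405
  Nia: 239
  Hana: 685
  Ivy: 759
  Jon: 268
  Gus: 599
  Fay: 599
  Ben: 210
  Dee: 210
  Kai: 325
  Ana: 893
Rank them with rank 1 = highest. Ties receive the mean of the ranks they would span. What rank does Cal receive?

Sorted (descending): 893, 759, 685, 605, 599, 599, 405, 325, 268, 239, 210, 210
The 2 values of 599 occupy positions 5–6 → average rank (5+6)/2 = 5.5.
The 2 values of 210 occupy positions 11–12 → average rank (11+12)/2 = 11.5.
Cal has value 605 → rank 4.

4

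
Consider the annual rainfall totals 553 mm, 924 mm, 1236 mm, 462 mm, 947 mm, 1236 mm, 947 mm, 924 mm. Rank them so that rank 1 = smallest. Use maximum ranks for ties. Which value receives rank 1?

462

Sorted (ascending): 462, 553, 924, 924, 947, 947, 1236, 1236
The 2 values of 924 occupy positions 3–4 → each gets rank 4.
The 2 values of 947 occupy positions 5–6 → each gets rank 6.
The 2 values of 1236 occupy positions 7–8 → each gets rank 8.
Rank 1 → value 462.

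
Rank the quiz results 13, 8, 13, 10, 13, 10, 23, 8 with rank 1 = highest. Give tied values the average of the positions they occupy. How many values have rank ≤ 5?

4

Sorted (descending): 23, 13, 13, 13, 10, 10, 8, 8
The 3 values of 13 occupy positions 2–4 → average rank 3.
The 2 values of 10 occupy positions 5–6 → average rank (5+6)/2 = 5.5.
The 2 values of 8 occupy positions 7–8 → average rank (7+8)/2 = 7.5.
Ranks ≤ 5: {1, 3, 3, 3} → 4 values.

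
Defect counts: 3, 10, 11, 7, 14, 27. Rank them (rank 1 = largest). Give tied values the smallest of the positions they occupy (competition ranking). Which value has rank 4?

10

Sorted (descending): 27, 14, 11, 10, 7, 3
No ties — each value takes its position as its rank.
Rank 4 → value 10.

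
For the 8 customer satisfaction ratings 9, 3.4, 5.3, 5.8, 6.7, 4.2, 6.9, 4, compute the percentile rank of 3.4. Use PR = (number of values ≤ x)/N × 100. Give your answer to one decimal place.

12.5

N = 8.
Strictly below 3.4: 0. Equal to 3.4: 1.
PR = 1/8 × 100 = 12.5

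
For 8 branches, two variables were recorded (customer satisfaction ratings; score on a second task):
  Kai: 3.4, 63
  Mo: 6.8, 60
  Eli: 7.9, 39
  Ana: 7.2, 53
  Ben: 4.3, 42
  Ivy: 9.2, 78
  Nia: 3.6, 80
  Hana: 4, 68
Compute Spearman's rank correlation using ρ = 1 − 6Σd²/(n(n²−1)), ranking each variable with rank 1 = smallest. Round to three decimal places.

Ranks of variable 1: 1, 5, 7, 6, 4, 8, 2, 3
Ranks of variable 2: 5, 4, 1, 3, 2, 7, 8, 6
d = r₁ − r₂: -4, 1, 6, 3, 2, 1, -6, -3
d²: 16, 1, 36, 9, 4, 1, 36, 9; Σd² = 112
ρ = 1 − 6·112/(8·63) = 1 − 672/504 = -0.333

-0.333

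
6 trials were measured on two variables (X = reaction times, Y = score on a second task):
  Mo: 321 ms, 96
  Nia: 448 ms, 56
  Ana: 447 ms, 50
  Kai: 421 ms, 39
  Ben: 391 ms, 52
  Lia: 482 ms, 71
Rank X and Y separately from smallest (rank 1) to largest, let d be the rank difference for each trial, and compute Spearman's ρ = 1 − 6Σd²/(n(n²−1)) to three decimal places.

-0.029

Ranks of variable 1: 1, 5, 4, 3, 2, 6
Ranks of variable 2: 6, 4, 2, 1, 3, 5
d = r₁ − r₂: -5, 1, 2, 2, -1, 1
d²: 25, 1, 4, 4, 1, 1; Σd² = 36
ρ = 1 − 6·36/(6·35) = 1 − 216/210 = -0.029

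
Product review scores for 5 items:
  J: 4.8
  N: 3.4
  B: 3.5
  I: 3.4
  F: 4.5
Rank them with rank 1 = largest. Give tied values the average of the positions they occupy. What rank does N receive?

4.5

Sorted (descending): 4.8, 4.5, 3.5, 3.4, 3.4
The 2 values of 3.4 occupy positions 4–5 → average rank (4+5)/2 = 4.5.
N has value 3.4 → rank 4.5.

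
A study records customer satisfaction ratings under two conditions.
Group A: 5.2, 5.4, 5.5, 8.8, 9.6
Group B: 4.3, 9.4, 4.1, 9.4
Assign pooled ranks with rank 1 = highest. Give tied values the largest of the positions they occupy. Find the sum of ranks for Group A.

Sorted (descending): 9.6, 9.4, 9.4, 8.8, 5.5, 5.4, 5.2, 4.3, 4.1
The 2 values of 9.4 occupy positions 2–3 → each gets rank 3.
Group A values → pooled ranks: 5.2→7, 5.4→6, 5.5→5, 8.8→4, 9.6→1
Rank sum = 7 + 6 + 5 + 4 + 1 = 23

23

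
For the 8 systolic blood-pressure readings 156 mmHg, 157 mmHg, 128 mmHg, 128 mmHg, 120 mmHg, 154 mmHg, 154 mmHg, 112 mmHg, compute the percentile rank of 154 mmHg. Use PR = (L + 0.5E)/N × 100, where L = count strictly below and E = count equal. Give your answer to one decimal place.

N = 8.
Strictly below 154: 4. Equal to 154: 2.
PR = (4 + 0.5·2)/8 × 100 = 62.5

62.5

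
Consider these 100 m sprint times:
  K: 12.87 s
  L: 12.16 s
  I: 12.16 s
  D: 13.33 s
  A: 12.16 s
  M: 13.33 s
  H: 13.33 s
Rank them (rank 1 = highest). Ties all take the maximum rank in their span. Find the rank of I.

7

Sorted (descending): 13.33, 13.33, 13.33, 12.87, 12.16, 12.16, 12.16
The 3 values of 13.33 occupy positions 1–3 → each gets rank 3.
The 3 values of 12.16 occupy positions 5–7 → each gets rank 7.
I has value 12.16 s → rank 7.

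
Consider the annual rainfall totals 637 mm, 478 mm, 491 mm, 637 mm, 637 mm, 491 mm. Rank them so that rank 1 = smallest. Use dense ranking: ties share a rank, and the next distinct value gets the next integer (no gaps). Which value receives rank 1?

478

Sorted (ascending): 478, 491, 491, 637, 637, 637
The 2 values of 491 share dense rank 2.
The 3 values of 637 share dense rank 3.
Remaining distinct values take the next consecutive integers.
Rank 1 → value 478.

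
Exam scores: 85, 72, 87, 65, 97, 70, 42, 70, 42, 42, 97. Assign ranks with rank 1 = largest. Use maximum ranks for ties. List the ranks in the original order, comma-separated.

4, 5, 3, 8, 2, 7, 11, 7, 11, 11, 2

Sorted (descending): 97, 97, 87, 85, 72, 70, 70, 65, 42, 42, 42
The 2 values of 97 occupy positions 1–2 → each gets rank 2.
The 2 values of 70 occupy positions 6–7 → each gets rank 7.
The 3 values of 42 occupy positions 9–11 → each gets rank 11.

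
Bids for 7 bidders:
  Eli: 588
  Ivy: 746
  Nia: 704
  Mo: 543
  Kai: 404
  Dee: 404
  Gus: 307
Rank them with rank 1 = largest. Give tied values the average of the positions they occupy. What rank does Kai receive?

5.5

Sorted (descending): 746, 704, 588, 543, 404, 404, 307
The 2 values of 404 occupy positions 5–6 → average rank (5+6)/2 = 5.5.
Kai has value 404 → rank 5.5.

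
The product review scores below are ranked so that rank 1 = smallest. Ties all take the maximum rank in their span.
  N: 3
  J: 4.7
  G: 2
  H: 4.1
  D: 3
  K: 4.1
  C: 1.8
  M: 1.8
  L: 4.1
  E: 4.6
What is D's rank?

Sorted (ascending): 1.8, 1.8, 2, 3, 3, 4.1, 4.1, 4.1, 4.6, 4.7
The 2 values of 1.8 occupy positions 1–2 → each gets rank 2.
The 2 values of 3 occupy positions 4–5 → each gets rank 5.
The 3 values of 4.1 occupy positions 6–8 → each gets rank 8.
D has value 3 → rank 5.

5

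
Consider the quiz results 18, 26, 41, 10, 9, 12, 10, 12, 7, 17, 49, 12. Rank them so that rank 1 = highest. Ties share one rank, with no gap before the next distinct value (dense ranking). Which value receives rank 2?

Sorted (descending): 49, 41, 26, 18, 17, 12, 12, 12, 10, 10, 9, 7
The 3 values of 12 share dense rank 6.
The 2 values of 10 share dense rank 7.
Remaining distinct values take the next consecutive integers.
Rank 2 → value 41.

41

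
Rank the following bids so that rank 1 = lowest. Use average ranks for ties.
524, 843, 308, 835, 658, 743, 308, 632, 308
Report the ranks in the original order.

Sorted (ascending): 308, 308, 308, 524, 632, 658, 743, 835, 843
The 3 values of 308 occupy positions 1–3 → average rank 2.

4, 9, 2, 8, 6, 7, 2, 5, 2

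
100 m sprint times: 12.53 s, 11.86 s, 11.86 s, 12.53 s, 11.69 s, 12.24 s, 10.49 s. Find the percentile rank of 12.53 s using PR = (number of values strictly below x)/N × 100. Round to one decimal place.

71.4

N = 7.
Strictly below 12.53: 5. Equal to 12.53: 2.
PR = 5/7 × 100 = 71.4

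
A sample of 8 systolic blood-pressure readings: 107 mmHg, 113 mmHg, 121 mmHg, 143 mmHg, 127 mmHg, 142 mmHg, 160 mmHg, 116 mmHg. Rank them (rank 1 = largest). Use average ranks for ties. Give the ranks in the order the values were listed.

8, 7, 5, 2, 4, 3, 1, 6

Sorted (descending): 160, 143, 142, 127, 121, 116, 113, 107
No ties — each value takes its position as its rank.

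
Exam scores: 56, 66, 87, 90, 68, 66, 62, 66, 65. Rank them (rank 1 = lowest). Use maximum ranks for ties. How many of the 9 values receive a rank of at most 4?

Sorted (ascending): 56, 62, 65, 66, 66, 66, 68, 87, 90
The 3 values of 66 occupy positions 4–6 → each gets rank 6.
Ranks ≤ 4: {1, 2, 3} → 3 values.

3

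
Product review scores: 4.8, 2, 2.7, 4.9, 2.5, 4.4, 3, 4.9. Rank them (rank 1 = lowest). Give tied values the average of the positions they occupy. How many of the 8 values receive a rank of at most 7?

Sorted (ascending): 2, 2.5, 2.7, 3, 4.4, 4.8, 4.9, 4.9
The 2 values of 4.9 occupy positions 7–8 → average rank (7+8)/2 = 7.5.
Ranks ≤ 7: {1, 2, 3, 4, 5, 6} → 6 values.

6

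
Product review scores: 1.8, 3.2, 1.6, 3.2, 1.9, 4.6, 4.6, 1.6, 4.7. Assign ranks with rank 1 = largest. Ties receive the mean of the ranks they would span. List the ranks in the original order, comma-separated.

7, 4.5, 8.5, 4.5, 6, 2.5, 2.5, 8.5, 1

Sorted (descending): 4.7, 4.6, 4.6, 3.2, 3.2, 1.9, 1.8, 1.6, 1.6
The 2 values of 4.6 occupy positions 2–3 → average rank (2+3)/2 = 2.5.
The 2 values of 3.2 occupy positions 4–5 → average rank (4+5)/2 = 4.5.
The 2 values of 1.6 occupy positions 8–9 → average rank (8+9)/2 = 8.5.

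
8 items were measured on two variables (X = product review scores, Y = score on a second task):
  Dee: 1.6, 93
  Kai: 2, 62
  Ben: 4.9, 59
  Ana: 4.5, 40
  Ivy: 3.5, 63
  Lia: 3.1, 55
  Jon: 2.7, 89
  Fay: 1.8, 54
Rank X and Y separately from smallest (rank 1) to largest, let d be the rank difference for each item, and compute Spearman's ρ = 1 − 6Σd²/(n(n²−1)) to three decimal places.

-0.405

Ranks of variable 1: 1, 3, 8, 7, 6, 5, 4, 2
Ranks of variable 2: 8, 5, 4, 1, 6, 3, 7, 2
d = r₁ − r₂: -7, -2, 4, 6, 0, 2, -3, 0
d²: 49, 4, 16, 36, 0, 4, 9, 0; Σd² = 118
ρ = 1 − 6·118/(8·63) = 1 − 708/504 = -0.405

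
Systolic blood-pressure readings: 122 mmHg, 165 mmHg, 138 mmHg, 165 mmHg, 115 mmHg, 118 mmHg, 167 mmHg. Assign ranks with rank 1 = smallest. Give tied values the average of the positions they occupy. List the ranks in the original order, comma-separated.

3, 5.5, 4, 5.5, 1, 2, 7

Sorted (ascending): 115, 118, 122, 138, 165, 165, 167
The 2 values of 165 occupy positions 5–6 → average rank (5+6)/2 = 5.5.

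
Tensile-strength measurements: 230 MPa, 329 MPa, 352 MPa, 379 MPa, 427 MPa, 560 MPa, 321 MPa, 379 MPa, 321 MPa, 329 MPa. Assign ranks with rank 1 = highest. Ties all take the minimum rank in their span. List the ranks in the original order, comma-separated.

Sorted (descending): 560, 427, 379, 379, 352, 329, 329, 321, 321, 230
The 2 values of 379 occupy positions 3–4 → each gets rank 3.
The 2 values of 329 occupy positions 6–7 → each gets rank 6.
The 2 values of 321 occupy positions 8–9 → each gets rank 8.

10, 6, 5, 3, 2, 1, 8, 3, 8, 6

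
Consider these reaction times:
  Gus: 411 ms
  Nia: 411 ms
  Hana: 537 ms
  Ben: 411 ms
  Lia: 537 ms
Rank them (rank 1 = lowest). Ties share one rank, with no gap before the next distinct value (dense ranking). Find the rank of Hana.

2

Sorted (ascending): 411, 411, 411, 537, 537
The 3 values of 411 share dense rank 1.
The 2 values of 537 share dense rank 2.
Hana has value 537 ms → rank 2.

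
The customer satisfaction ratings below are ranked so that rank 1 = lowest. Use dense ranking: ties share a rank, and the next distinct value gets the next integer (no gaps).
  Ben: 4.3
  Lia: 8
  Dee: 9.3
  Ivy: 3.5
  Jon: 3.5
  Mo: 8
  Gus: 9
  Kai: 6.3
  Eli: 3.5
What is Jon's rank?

1

Sorted (ascending): 3.5, 3.5, 3.5, 4.3, 6.3, 8, 8, 9, 9.3
The 3 values of 3.5 share dense rank 1.
The 2 values of 8 share dense rank 4.
Remaining distinct values take the next consecutive integers.
Jon has value 3.5 → rank 1.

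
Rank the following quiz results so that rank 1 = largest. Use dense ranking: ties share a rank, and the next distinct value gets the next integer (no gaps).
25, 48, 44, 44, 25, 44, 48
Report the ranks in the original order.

3, 1, 2, 2, 3, 2, 1

Sorted (descending): 48, 48, 44, 44, 44, 25, 25
The 2 values of 48 share dense rank 1.
The 3 values of 44 share dense rank 2.
The 2 values of 25 share dense rank 3.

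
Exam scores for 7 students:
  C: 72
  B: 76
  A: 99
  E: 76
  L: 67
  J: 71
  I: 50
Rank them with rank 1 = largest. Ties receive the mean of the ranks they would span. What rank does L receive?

Sorted (descending): 99, 76, 76, 72, 71, 67, 50
The 2 values of 76 occupy positions 2–3 → average rank (2+3)/2 = 2.5.
L has value 67 → rank 6.

6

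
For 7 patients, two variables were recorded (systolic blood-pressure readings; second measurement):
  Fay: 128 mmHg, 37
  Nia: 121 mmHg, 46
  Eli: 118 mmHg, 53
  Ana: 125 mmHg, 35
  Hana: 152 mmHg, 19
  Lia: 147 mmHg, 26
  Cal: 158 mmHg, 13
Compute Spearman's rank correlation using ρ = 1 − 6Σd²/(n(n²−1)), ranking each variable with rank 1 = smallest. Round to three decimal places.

Ranks of variable 1: 4, 2, 1, 3, 6, 5, 7
Ranks of variable 2: 5, 6, 7, 4, 2, 3, 1
d = r₁ − r₂: -1, -4, -6, -1, 4, 2, 6
d²: 1, 16, 36, 1, 16, 4, 36; Σd² = 110
ρ = 1 − 6·110/(7·48) = 1 − 660/336 = -0.964

-0.964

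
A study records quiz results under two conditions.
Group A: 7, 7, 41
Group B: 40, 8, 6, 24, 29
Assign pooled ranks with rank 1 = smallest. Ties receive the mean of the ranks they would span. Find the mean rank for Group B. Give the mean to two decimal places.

4.60

Sorted (ascending): 6, 7, 7, 8, 24, 29, 40, 41
The 2 values of 7 occupy positions 2–3 → average rank (2+3)/2 = 2.5.
Group B values → pooled ranks: 40→7, 8→4, 6→1, 24→5, 29→6
Mean rank = (7 + 4 + 1 + 5 + 6) / 5 = 4.60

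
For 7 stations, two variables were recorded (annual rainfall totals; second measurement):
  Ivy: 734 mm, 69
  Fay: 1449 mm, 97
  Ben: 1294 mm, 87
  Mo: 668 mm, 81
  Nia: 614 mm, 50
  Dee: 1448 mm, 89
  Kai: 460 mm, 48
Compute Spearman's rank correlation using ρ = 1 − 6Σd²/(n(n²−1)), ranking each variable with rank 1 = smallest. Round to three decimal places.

0.964

Ranks of variable 1: 4, 7, 5, 3, 2, 6, 1
Ranks of variable 2: 3, 7, 5, 4, 2, 6, 1
d = r₁ − r₂: 1, 0, 0, -1, 0, 0, 0
d²: 1, 0, 0, 1, 0, 0, 0; Σd² = 2
ρ = 1 − 6·2/(7·48) = 1 − 12/336 = 0.964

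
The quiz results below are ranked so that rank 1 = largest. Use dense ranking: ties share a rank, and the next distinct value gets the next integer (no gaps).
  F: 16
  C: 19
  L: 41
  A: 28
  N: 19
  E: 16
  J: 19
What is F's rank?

Sorted (descending): 41, 28, 19, 19, 19, 16, 16
The 3 values of 19 share dense rank 3.
The 2 values of 16 share dense rank 4.
Remaining distinct values take the next consecutive integers.
F has value 16 → rank 4.

4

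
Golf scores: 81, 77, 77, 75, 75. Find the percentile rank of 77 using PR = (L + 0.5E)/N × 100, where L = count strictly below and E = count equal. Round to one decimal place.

N = 5.
Strictly below 77: 2. Equal to 77: 2.
PR = (2 + 0.5·2)/5 × 100 = 60.0

60.0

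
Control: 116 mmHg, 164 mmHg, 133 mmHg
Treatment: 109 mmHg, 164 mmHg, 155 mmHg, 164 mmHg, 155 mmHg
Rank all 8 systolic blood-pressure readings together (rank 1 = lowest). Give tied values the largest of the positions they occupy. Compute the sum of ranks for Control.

13

Sorted (ascending): 109, 116, 133, 155, 155, 164, 164, 164
The 2 values of 155 occupy positions 4–5 → each gets rank 5.
The 3 values of 164 occupy positions 6–8 → each gets rank 8.
Control values → pooled ranks: 116→2, 164→8, 133→3
Rank sum = 2 + 8 + 3 = 13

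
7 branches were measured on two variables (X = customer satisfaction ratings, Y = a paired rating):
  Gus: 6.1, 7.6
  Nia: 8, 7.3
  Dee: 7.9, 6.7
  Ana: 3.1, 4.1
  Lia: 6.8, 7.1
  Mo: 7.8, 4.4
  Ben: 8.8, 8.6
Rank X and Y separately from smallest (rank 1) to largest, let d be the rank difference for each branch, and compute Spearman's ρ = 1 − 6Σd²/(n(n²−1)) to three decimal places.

Ranks of variable 1: 2, 6, 5, 1, 3, 4, 7
Ranks of variable 2: 6, 5, 3, 1, 4, 2, 7
d = r₁ − r₂: -4, 1, 2, 0, -1, 2, 0
d²: 16, 1, 4, 0, 1, 4, 0; Σd² = 26
ρ = 1 − 6·26/(7·48) = 1 − 156/336 = 0.536

0.536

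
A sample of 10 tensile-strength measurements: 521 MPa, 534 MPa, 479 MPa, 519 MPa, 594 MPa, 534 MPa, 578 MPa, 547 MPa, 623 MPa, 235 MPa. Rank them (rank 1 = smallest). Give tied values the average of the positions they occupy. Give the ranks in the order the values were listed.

Sorted (ascending): 235, 479, 519, 521, 534, 534, 547, 578, 594, 623
The 2 values of 534 occupy positions 5–6 → average rank (5+6)/2 = 5.5.

4, 5.5, 2, 3, 9, 5.5, 8, 7, 10, 1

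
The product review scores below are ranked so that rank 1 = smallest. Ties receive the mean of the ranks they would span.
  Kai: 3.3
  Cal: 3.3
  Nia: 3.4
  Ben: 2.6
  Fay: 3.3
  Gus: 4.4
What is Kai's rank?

3

Sorted (ascending): 2.6, 3.3, 3.3, 3.3, 3.4, 4.4
The 3 values of 3.3 occupy positions 2–4 → average rank 3.
Kai has value 3.3 → rank 3.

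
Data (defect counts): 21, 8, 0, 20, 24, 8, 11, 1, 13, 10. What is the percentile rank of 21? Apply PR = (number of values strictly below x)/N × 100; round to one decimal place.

80.0

N = 10.
Strictly below 21: 8. Equal to 21: 1.
PR = 8/10 × 100 = 80.0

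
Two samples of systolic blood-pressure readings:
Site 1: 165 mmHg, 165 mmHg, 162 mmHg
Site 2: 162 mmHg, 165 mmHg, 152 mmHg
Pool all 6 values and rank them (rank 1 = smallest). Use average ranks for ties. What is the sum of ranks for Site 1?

12.5

Sorted (ascending): 152, 162, 162, 165, 165, 165
The 2 values of 162 occupy positions 2–3 → average rank (2+3)/2 = 2.5.
The 3 values of 165 occupy positions 4–6 → average rank 5.
Site 1 values → pooled ranks: 165→5, 165→5, 162→2.5
Rank sum = 5 + 5 + 2.5 = 12.5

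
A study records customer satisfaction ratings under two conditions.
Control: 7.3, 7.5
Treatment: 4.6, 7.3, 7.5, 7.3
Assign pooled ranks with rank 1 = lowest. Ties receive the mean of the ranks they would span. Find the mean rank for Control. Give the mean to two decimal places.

4.25

Sorted (ascending): 4.6, 7.3, 7.3, 7.3, 7.5, 7.5
The 3 values of 7.3 occupy positions 2–4 → average rank 3.
The 2 values of 7.5 occupy positions 5–6 → average rank (5+6)/2 = 5.5.
Control values → pooled ranks: 7.3→3, 7.5→5.5
Mean rank = (3 + 5.5) / 2 = 4.25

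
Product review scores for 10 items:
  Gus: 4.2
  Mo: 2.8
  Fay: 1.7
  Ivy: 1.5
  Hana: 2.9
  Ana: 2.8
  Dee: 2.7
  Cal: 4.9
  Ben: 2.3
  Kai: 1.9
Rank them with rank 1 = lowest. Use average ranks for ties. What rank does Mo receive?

Sorted (ascending): 1.5, 1.7, 1.9, 2.3, 2.7, 2.8, 2.8, 2.9, 4.2, 4.9
The 2 values of 2.8 occupy positions 6–7 → average rank (6+7)/2 = 6.5.
Mo has value 2.8 → rank 6.5.

6.5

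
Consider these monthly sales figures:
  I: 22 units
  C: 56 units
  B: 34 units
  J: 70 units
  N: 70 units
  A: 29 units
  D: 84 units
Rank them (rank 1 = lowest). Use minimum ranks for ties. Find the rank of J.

5

Sorted (ascending): 22, 29, 34, 56, 70, 70, 84
The 2 values of 70 occupy positions 5–6 → each gets rank 5.
J has value 70 units → rank 5.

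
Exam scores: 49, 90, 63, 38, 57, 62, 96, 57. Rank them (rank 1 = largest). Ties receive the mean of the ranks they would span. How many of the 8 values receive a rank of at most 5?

4

Sorted (descending): 96, 90, 63, 62, 57, 57, 49, 38
The 2 values of 57 occupy positions 5–6 → average rank (5+6)/2 = 5.5.
Ranks ≤ 5: {1, 2, 3, 4} → 4 values.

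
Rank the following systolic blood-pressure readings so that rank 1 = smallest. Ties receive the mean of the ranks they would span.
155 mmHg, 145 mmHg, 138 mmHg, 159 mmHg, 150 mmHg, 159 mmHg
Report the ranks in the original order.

4, 2, 1, 5.5, 3, 5.5

Sorted (ascending): 138, 145, 150, 155, 159, 159
The 2 values of 159 occupy positions 5–6 → average rank (5+6)/2 = 5.5.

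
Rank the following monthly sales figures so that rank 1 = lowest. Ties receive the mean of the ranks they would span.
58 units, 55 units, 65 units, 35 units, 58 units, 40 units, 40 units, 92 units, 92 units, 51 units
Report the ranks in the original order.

6.5, 5, 8, 1, 6.5, 2.5, 2.5, 9.5, 9.5, 4

Sorted (ascending): 35, 40, 40, 51, 55, 58, 58, 65, 92, 92
The 2 values of 40 occupy positions 2–3 → average rank (2+3)/2 = 2.5.
The 2 values of 58 occupy positions 6–7 → average rank (6+7)/2 = 6.5.
The 2 values of 92 occupy positions 9–10 → average rank (9+10)/2 = 9.5.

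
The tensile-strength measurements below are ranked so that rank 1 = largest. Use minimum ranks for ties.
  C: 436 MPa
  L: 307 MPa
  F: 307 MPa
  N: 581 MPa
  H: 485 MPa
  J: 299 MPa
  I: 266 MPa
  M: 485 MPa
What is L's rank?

Sorted (descending): 581, 485, 485, 436, 307, 307, 299, 266
The 2 values of 485 occupy positions 2–3 → each gets rank 2.
The 2 values of 307 occupy positions 5–6 → each gets rank 5.
L has value 307 MPa → rank 5.

5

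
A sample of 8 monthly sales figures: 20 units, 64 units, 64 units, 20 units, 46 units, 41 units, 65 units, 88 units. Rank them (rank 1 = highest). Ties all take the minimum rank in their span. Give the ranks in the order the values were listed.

Sorted (descending): 88, 65, 64, 64, 46, 41, 20, 20
The 2 values of 64 occupy positions 3–4 → each gets rank 3.
The 2 values of 20 occupy positions 7–8 → each gets rank 7.

7, 3, 3, 7, 5, 6, 2, 1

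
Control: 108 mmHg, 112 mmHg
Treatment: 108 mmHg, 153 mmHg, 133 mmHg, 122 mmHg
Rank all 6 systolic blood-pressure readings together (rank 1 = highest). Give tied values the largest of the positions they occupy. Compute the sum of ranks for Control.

10

Sorted (descending): 153, 133, 122, 112, 108, 108
The 2 values of 108 occupy positions 5–6 → each gets rank 6.
Control values → pooled ranks: 108→6, 112→4
Rank sum = 6 + 4 = 10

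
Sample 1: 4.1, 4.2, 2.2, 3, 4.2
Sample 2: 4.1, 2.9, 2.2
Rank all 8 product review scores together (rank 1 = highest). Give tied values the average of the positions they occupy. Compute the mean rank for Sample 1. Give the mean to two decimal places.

Sorted (descending): 4.2, 4.2, 4.1, 4.1, 3, 2.9, 2.2, 2.2
The 2 values of 4.2 occupy positions 1–2 → average rank (1+2)/2 = 1.5.
The 2 values of 4.1 occupy positions 3–4 → average rank (3+4)/2 = 3.5.
The 2 values of 2.2 occupy positions 7–8 → average rank (7+8)/2 = 7.5.
Sample 1 values → pooled ranks: 4.1→3.5, 4.2→1.5, 2.2→7.5, 3→5, 4.2→1.5
Mean rank = (3.5 + 1.5 + 7.5 + 5 + 1.5) / 5 = 3.80

3.80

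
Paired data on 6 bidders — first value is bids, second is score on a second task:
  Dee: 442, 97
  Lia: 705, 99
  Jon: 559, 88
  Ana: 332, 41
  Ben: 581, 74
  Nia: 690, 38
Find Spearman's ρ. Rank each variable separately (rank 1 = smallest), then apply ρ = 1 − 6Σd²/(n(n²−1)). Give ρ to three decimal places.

0.200

Ranks of variable 1: 2, 6, 3, 1, 4, 5
Ranks of variable 2: 5, 6, 4, 2, 3, 1
d = r₁ − r₂: -3, 0, -1, -1, 1, 4
d²: 9, 0, 1, 1, 1, 16; Σd² = 28
ρ = 1 − 6·28/(6·35) = 1 − 168/210 = 0.200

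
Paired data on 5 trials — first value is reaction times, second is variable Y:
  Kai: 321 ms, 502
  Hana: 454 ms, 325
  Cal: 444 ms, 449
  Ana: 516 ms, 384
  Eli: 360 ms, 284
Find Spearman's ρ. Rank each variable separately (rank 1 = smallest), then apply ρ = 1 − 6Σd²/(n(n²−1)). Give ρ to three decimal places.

-0.300

Ranks of variable 1: 1, 4, 3, 5, 2
Ranks of variable 2: 5, 2, 4, 3, 1
d = r₁ − r₂: -4, 2, -1, 2, 1
d²: 16, 4, 1, 4, 1; Σd² = 26
ρ = 1 − 6·26/(5·24) = 1 − 156/120 = -0.300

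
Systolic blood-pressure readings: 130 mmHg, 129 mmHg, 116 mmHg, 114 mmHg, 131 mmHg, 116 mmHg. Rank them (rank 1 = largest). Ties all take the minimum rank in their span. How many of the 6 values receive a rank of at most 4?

5

Sorted (descending): 131, 130, 129, 116, 116, 114
The 2 values of 116 occupy positions 4–5 → each gets rank 4.
Ranks ≤ 4: {1, 2, 3, 4, 4} → 5 values.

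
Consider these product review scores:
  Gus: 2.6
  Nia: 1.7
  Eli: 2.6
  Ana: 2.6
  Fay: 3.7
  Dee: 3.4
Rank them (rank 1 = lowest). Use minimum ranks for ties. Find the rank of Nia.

1

Sorted (ascending): 1.7, 2.6, 2.6, 2.6, 3.4, 3.7
The 3 values of 2.6 occupy positions 2–4 → each gets rank 2.
Nia has value 1.7 → rank 1.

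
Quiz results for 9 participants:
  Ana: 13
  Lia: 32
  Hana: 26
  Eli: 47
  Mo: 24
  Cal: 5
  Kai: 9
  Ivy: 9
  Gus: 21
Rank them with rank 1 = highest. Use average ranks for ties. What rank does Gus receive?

5

Sorted (descending): 47, 32, 26, 24, 21, 13, 9, 9, 5
The 2 values of 9 occupy positions 7–8 → average rank (7+8)/2 = 7.5.
Gus has value 21 → rank 5.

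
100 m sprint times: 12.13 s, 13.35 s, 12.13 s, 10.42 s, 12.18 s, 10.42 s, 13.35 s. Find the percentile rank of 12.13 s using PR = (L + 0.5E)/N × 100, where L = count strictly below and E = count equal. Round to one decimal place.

42.9

N = 7.
Strictly below 12.13: 2. Equal to 12.13: 2.
PR = (2 + 0.5·2)/7 × 100 = 42.9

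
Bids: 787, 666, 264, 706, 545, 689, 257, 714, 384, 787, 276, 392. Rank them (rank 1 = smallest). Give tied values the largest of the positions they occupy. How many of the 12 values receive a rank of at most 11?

Sorted (ascending): 257, 264, 276, 384, 392, 545, 666, 689, 706, 714, 787, 787
The 2 values of 787 occupy positions 11–12 → each gets rank 12.
Ranks ≤ 11: {1, 2, 3, 4, 5, 6, 7, 8, 9, 10} → 10 values.

10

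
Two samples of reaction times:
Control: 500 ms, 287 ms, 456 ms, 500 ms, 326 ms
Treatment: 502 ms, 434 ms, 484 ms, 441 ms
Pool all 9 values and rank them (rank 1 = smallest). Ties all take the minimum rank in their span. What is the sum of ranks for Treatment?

Sorted (ascending): 287, 326, 434, 441, 456, 484, 500, 500, 502
The 2 values of 500 occupy positions 7–8 → each gets rank 7.
Treatment values → pooled ranks: 502→9, 434→3, 484→6, 441→4
Rank sum = 9 + 3 + 6 + 4 = 22

22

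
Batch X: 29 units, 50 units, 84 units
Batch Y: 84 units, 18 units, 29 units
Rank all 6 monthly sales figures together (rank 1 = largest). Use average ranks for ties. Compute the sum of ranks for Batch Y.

12

Sorted (descending): 84, 84, 50, 29, 29, 18
The 2 values of 84 occupy positions 1–2 → average rank (1+2)/2 = 1.5.
The 2 values of 29 occupy positions 4–5 → average rank (4+5)/2 = 4.5.
Batch Y values → pooled ranks: 84→1.5, 18→6, 29→4.5
Rank sum = 1.5 + 6 + 4.5 = 12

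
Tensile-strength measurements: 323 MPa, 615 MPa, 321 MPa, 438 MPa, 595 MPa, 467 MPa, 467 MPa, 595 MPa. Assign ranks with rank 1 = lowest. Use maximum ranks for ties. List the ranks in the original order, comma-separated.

Sorted (ascending): 321, 323, 438, 467, 467, 595, 595, 615
The 2 values of 467 occupy positions 4–5 → each gets rank 5.
The 2 values of 595 occupy positions 6–7 → each gets rank 7.

2, 8, 1, 3, 7, 5, 5, 7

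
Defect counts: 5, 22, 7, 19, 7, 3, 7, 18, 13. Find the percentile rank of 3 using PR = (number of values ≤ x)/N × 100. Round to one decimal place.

N = 9.
Strictly below 3: 0. Equal to 3: 1.
PR = 1/9 × 100 = 11.1

11.1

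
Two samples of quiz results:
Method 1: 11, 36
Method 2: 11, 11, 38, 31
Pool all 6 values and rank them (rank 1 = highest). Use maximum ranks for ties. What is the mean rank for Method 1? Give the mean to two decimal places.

4.00

Sorted (descending): 38, 36, 31, 11, 11, 11
The 3 values of 11 occupy positions 4–6 → each gets rank 6.
Method 1 values → pooled ranks: 11→6, 36→2
Mean rank = (6 + 2) / 2 = 4.00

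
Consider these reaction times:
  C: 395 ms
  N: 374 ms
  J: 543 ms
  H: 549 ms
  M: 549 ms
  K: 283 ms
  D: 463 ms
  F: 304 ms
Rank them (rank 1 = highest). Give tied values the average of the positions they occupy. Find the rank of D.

4

Sorted (descending): 549, 549, 543, 463, 395, 374, 304, 283
The 2 values of 549 occupy positions 1–2 → average rank (1+2)/2 = 1.5.
D has value 463 ms → rank 4.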